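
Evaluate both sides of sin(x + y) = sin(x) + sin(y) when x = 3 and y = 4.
LHS = sin(3 + 4) = sin(7) ≈ 0.657
RHS = sin(3) + sin(4) ≈ -0.6157

LHS ≠ RHS (they differ by about 1.273), so the equation does not hold here.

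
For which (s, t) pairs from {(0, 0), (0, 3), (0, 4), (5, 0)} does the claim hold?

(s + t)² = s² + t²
All pairs

Testing each pair:
(0, 0): LHS = 0, RHS = 0 → holds
(0, 3): LHS = 9, RHS = 9 → holds
(0, 4): LHS = 16, RHS = 16 → holds
(5, 0): LHS = 25, RHS = 25 → holds

Every pair satisfies the claim.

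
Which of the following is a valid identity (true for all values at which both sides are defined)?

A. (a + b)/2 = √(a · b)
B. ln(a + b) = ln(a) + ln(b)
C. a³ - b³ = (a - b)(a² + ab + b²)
C

A: fails at (0, 1) — LHS = 1/2, RHS = 0.
B: fails at (1, 2) — LHS = ln(3) ≈ 1.099, RHS = ln(2) ≈ 0.6931.
C: holds — e.g. at (1, 1), both sides equal 0.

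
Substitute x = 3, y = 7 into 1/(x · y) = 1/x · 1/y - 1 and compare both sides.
LHS = 1/(3 · 7) = 1/21
RHS = 1/3 · 1/7 - 1 = -20/21

LHS ≠ RHS, so the equation does not hold here.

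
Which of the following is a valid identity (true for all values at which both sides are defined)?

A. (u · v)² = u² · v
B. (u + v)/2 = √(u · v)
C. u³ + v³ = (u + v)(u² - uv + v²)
C

A: fails at (1, 3) — LHS = 9, RHS = 3.
B: fails at (2, 3) — LHS = 5/2, RHS = √(6) ≈ 2.449.
C: holds — e.g. at (2, 3), both sides equal 35.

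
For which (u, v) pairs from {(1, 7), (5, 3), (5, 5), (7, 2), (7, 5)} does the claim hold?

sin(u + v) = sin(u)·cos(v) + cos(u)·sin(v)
All pairs

Testing each pair:
(1, 7): LHS = sin(8) ≈ 0.9894, RHS = sin(7)·cos(1) + sin(1)·cos(7) ≈ 0.9894 → holds
(5, 3): LHS = sin(8) ≈ 0.9894, RHS = sin(3)·cos(5) + sin(5)·cos(3) ≈ 0.9894 → holds
(5, 5): LHS = sin(10) ≈ -0.544, RHS = 2·sin(5)·cos(5) ≈ -0.544 → holds
(7, 2): LHS = sin(9) ≈ 0.4121, RHS = sin(7)·cos(2) + sin(2)·cos(7) ≈ 0.4121 → holds
(7, 5): LHS = sin(12) ≈ -0.5366, RHS = sin(5)·cos(7) + sin(7)·cos(5) ≈ -0.5366 → holds

Every pair satisfies the claim.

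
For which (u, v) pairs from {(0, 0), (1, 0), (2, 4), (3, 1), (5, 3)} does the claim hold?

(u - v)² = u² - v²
Testing each pair:
(0, 0): LHS = 0, RHS = 0 → holds
(1, 0): LHS = 1, RHS = 1 → holds
(2, 4): LHS = 4, RHS = -12 → fails
(3, 1): LHS = 4, RHS = 8 → fails
(5, 3): LHS = 4, RHS = 16 → fails

2 of 5 pairs satisfy the claim.

Answer: (0, 0), (1, 0)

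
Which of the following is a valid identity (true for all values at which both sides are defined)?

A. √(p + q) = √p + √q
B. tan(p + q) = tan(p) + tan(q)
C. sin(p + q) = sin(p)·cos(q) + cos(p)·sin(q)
C

A: fails at (3, 5) — LHS = 2·√(2) ≈ 2.828, RHS = √(3) + √(5) ≈ 3.968.
B: fails at (2, 7) — LHS = tan(9) ≈ -0.4523, RHS = tan(2) + tan(7) ≈ -1.314.
C: holds — e.g. at (2, 7), both sides equal sin(9) ≈ 0.4121.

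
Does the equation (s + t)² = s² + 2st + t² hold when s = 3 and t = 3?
Holds

Substituting s = 3, t = 3:

LHS = (3 + 3)² = 36
RHS = 3² + 2·3·3 + 3² = 36

LHS = RHS, so the equation holds at this point.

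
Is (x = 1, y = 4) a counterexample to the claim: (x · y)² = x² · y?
Substituting x = 1, y = 4:
LHS = (1 · 4)² = 16
RHS = 1² · 4 = 4

Since LHS ≠ RHS, this pair disproves the claim.

Answer: Yes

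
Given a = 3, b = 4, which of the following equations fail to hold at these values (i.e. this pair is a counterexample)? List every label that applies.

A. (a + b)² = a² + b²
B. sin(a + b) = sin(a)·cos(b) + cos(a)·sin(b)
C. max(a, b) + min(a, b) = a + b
Evaluating each claim at the given values:
A. LHS = 49, RHS = 25 → fails here (LHS ≠ RHS)
B. LHS = sin(7) ≈ 0.657, RHS = sin(3)·cos(4) + sin(4)·cos(3) ≈ 0.657 → holds here (LHS = RHS)
C. LHS = 7, RHS = 7 → holds here (LHS = RHS)

Answer: A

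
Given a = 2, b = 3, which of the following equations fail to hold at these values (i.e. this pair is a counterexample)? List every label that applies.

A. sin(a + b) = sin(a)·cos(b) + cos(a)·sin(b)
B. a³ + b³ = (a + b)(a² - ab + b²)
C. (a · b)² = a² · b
Evaluating each claim at the given values:
A. LHS = sin(5) ≈ -0.9589, RHS = sin(2)·cos(3) + sin(3)·cos(2) ≈ -0.9589 → holds here (LHS = RHS)
B. LHS = 35, RHS = 35 → holds here (LHS = RHS)
C. LHS = 36, RHS = 12 → fails here (LHS ≠ RHS)

Answer: C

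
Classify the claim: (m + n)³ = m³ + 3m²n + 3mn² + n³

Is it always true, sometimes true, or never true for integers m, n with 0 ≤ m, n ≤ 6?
Always true

The identity holds for every pair in the range. For instance at (m, n) = (6, 4): both sides equal 1000.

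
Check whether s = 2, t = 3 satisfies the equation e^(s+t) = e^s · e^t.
Substituting s = 2, t = 3:

LHS = e^(2+3) = e^5 ≈ 148.4
RHS = e^2 · e^3 = e^5 ≈ 148.4

LHS = RHS, so the equation holds at this point.

Answer: Holds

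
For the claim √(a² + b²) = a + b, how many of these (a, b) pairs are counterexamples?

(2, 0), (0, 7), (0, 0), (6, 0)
0

Testing each pair:
(2, 0): LHS = 2, RHS = 2 → satisfies claim
(0, 7): LHS = 7, RHS = 7 → satisfies claim
(0, 0): LHS = 0, RHS = 0 → satisfies claim
(6, 0): LHS = 6, RHS = 6 → satisfies claim

That makes 0 counterexamples.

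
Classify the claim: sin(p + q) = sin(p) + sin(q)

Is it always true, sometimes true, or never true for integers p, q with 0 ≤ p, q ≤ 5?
It holds at (p, q) = (0, 0) (both sides equal 0), but fails at (p, q) = (2, 3) (LHS = sin(5) ≈ -0.9589, RHS = sin(3) + sin(2) ≈ 1.05).

Answer: Sometimes true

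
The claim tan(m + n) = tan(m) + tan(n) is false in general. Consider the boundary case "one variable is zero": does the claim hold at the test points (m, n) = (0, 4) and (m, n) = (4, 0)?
Yes, holds at both test points

At (0, 4): LHS = tan(4) ≈ 1.158, RHS = tan(4) ≈ 1.158 → equal
At (4, 0): LHS = tan(4) ≈ 1.158, RHS = tan(4) ≈ 1.158 → equal

So the claim does hold at both of these boundary points, even though it is not an identity.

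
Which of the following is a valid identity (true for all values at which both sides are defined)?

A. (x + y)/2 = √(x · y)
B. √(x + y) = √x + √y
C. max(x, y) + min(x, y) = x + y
C

A: fails at (4, 6) — LHS = 5, RHS = 2·√(6) ≈ 4.899.
B: fails at (1, 5) — LHS = √(6) ≈ 2.449, RHS = 1 + √(5) ≈ 3.236.
C: holds — e.g. at (3, 7), both sides equal 10.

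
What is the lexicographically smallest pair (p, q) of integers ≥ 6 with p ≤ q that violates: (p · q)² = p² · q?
Substituting (6, 6) into the claim:
LHS = (6 · 6)² = 1296
RHS = 6² · 6 = 216

Since LHS ≠ RHS, this pair disproves the claim, and no lexicographically smaller pair (p ≤ q, integers ≥ 6) does.

For instance (8, 10) is also a counterexample (LHS = 6400, RHS = 640), but it's lexicographically larger.

Answer: (p, q) = (6, 6)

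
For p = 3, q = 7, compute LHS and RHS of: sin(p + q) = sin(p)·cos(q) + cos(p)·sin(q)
LHS = sin(3 + 7) = sin(10) ≈ -0.544
RHS = sin(3)·cos(7) + cos(3)·sin(7) = sin(7)·cos(3) + sin(3)·cos(7) ≈ -0.544

LHS = RHS: the two sides agree.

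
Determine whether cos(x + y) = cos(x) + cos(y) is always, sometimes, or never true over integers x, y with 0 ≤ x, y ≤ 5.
Never true

The claim fails for every pair in the range. For instance at (x, y) = (3, 3): LHS = cos(6) ≈ 0.9602, RHS = 2·cos(3) ≈ -1.98.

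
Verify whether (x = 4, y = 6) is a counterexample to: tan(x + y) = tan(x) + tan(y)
Yes

Substituting x = 4, y = 6:
LHS = tan(4 + 6) = tan(10) ≈ 0.6484
RHS = tan(4) + tan(6) ≈ 0.8668

Since LHS ≠ RHS, this pair disproves the claim.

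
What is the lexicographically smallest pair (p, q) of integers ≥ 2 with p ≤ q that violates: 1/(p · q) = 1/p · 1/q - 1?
Substituting (2, 2) into the claim:
LHS = 1/(2 · 2) = 1/4
RHS = 1/2 · 1/2 - 1 = -3/4

Since LHS ≠ RHS, this pair disproves the claim, and no lexicographically smaller pair (p ≤ q, integers ≥ 2) does.

For instance (5, 8) is also a counterexample (LHS = 1/40, RHS = -39/40), but it's lexicographically larger.

Answer: (p, q) = (2, 2)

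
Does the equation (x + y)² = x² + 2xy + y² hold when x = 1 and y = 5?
Holds

Substituting x = 1, y = 5:

LHS = (1 + 5)² = 36
RHS = 1² + 2·1·5 + 5² = 36

LHS = RHS, so the equation holds at this point.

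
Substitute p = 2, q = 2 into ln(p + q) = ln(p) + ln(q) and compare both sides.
LHS = ln(2 + 2) = ln(4) ≈ 1.386
RHS = ln(2) + ln(2) = 2·ln(2) ≈ 1.386

LHS = RHS: the two sides agree.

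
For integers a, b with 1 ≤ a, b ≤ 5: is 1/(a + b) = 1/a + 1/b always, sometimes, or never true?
Never true

The claim fails for every pair in the range. For instance at (a, b) = (5, 3): LHS = 1/8, RHS = 8/15.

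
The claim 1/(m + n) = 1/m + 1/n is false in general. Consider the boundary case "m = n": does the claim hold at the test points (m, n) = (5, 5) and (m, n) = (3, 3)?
At (5, 5): LHS = 1/10 ≠ RHS = 2/5
At (3, 3): LHS = 1/6 ≠ RHS = 2/3

Answer: No, fails at both test points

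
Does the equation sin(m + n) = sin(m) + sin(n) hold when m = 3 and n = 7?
Fails

Substituting m = 3, n = 7:

LHS = sin(3 + 7) = sin(10) ≈ -0.544
RHS = sin(3) + sin(7) ≈ 0.7981

LHS ≠ RHS, so the equation does not hold at this point.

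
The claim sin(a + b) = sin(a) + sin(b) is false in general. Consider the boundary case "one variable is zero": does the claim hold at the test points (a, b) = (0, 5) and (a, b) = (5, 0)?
Yes, holds at both test points

At (0, 5): LHS = sin(5) ≈ -0.9589, RHS = sin(5) ≈ -0.9589 → equal
At (5, 0): LHS = sin(5) ≈ -0.9589, RHS = sin(5) ≈ -0.9589 → equal

So the claim does hold at both of these boundary points, even though it is not an identity.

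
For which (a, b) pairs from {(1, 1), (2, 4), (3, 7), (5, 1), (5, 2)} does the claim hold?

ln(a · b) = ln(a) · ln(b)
(1, 1)

Testing each pair:
(1, 1): LHS = 0, RHS = 0 → holds
(2, 4): LHS = ln(8) ≈ 2.079, RHS = ln(2)·ln(4) ≈ 0.9609 → fails
(3, 7): LHS = ln(21) ≈ 3.045, RHS = ln(3)·ln(7) ≈ 2.138 → fails
(5, 1): LHS = ln(5) ≈ 1.609, RHS = 0 → fails
(5, 2): LHS = ln(10) ≈ 2.303, RHS = ln(2)·ln(5) ≈ 1.116 → fails

1 of 5 pairs satisfies the claim.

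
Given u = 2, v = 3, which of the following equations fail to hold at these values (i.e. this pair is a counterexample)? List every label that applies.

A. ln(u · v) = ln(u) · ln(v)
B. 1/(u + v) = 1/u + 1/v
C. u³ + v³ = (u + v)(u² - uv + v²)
A, B

Evaluating each claim at the given values:
A. LHS = ln(6) ≈ 1.792, RHS = ln(2)·ln(3) ≈ 0.7615 → fails here (LHS ≠ RHS)
B. LHS = 1/5, RHS = 5/6 → fails here (LHS ≠ RHS)
C. LHS = 35, RHS = 35 → holds here (LHS = RHS)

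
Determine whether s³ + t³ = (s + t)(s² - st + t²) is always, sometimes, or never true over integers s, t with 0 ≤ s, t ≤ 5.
The identity holds for every pair in the range. For instance at (s, t) = (4, 0): both sides equal 64.

Answer: Always true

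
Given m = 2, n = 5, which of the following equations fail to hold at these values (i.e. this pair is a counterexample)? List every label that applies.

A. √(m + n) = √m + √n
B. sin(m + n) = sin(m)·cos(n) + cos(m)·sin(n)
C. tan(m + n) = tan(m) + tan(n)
A, C

Evaluating each claim at the given values:
A. LHS = √(7) ≈ 2.646, RHS = √(2) + √(5) ≈ 3.65 → fails here (LHS ≠ RHS)
B. LHS = sin(7) ≈ 0.657, RHS = sin(2)·cos(5) + sin(5)·cos(2) ≈ 0.657 → holds here (LHS = RHS)
C. LHS = tan(7) ≈ 0.8714, RHS = tan(5) + tan(2) ≈ -5.566 → fails here (LHS ≠ RHS)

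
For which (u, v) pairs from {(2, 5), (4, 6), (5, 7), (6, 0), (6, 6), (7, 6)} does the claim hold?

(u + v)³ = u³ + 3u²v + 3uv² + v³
All pairs

Testing each pair:
(2, 5): LHS = 343, RHS = 343 → holds
(4, 6): LHS = 1000, RHS = 1000 → holds
(5, 7): LHS = 1728, RHS = 1728 → holds
(6, 0): LHS = 216, RHS = 216 → holds
(6, 6): LHS = 1728, RHS = 1728 → holds
(7, 6): LHS = 2197, RHS = 2197 → holds

Every pair satisfies the claim.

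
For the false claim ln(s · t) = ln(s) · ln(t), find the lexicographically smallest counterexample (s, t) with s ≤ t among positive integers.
Substituting (1, 2) into the claim:
LHS = ln(1 · 2) = ln(2) ≈ 0.6931
RHS = ln(1) · ln(2) = 0

Since LHS ≠ RHS, this pair disproves the claim, and no lexicographically smaller pair (s ≤ t, positive integers) does.

For instance (4, 5) is also a counterexample (LHS = ln(20) ≈ 2.996, RHS = ln(4)·ln(5) ≈ 2.231), but it's lexicographically larger.

Answer: (s, t) = (1, 2)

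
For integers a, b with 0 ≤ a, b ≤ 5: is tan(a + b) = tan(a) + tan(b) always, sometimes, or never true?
Sometimes true

It holds at (a, b) = (2, 0) (both sides equal tan(2) ≈ -2.185), but fails at (a, b) = (1, 1) (LHS = tan(2) ≈ -2.185, RHS = 2·tan(1) ≈ 3.115).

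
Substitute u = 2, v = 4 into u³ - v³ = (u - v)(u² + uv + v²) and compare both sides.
LHS = 2³ - 4³ = -56
RHS = (2 - 4)(2² + 2·4 + 4²) = -56

LHS = RHS: the two sides agree.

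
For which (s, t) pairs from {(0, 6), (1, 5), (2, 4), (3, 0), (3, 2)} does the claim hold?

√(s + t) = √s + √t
Testing each pair:
(0, 6): LHS = √(6) ≈ 2.449, RHS = √(6) ≈ 2.449 → holds
(1, 5): LHS = √(6) ≈ 2.449, RHS = 1 + √(5) ≈ 3.236 → fails
(2, 4): LHS = √(6) ≈ 2.449, RHS = √(2) + 2 ≈ 3.414 → fails
(3, 0): LHS = √(3) ≈ 1.732, RHS = √(3) ≈ 1.732 → holds
(3, 2): LHS = √(5) ≈ 2.236, RHS = √(2) + √(3) ≈ 3.146 → fails

2 of 5 pairs satisfy the claim.

Answer: (0, 6), (3, 0)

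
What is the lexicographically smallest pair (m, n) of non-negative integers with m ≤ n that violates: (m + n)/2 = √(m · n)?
(m, n) = (0, 1)

Substituting (0, 1) into the claim:
LHS = (0 + 1)/2 = 1/2
RHS = √(0 · 1) = 0

Since LHS ≠ RHS, this pair disproves the claim, and no lexicographically smaller pair (m ≤ n, non-negative integers) does.

For instance (0, 6) is also a counterexample (LHS = 3, RHS = 0), but it's lexicographically larger.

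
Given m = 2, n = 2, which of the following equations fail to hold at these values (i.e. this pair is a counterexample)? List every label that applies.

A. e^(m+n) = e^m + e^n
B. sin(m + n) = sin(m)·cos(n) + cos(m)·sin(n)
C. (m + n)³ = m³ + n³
Evaluating each claim at the given values:
A. LHS = e^4 ≈ 54.6, RHS = 2·e^2 ≈ 14.78 → fails here (LHS ≠ RHS)
B. LHS = sin(4) ≈ -0.7568, RHS = 2·sin(2)·cos(2) ≈ -0.7568 → holds here (LHS = RHS)
C. LHS = 64, RHS = 16 → fails here (LHS ≠ RHS)

Answer: A, C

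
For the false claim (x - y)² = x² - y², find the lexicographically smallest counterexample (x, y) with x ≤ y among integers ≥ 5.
At (5, 5): both sides equal 0, so it holds there.

Substituting (5, 6) into the claim:
LHS = (5 - 6)² = 1
RHS = 5² - 6² = -11

Since LHS ≠ RHS, this pair disproves the claim, and no lexicographically smaller pair (x ≤ y, integers ≥ 5) does.

For instance (7, 10) is also a counterexample (LHS = 9, RHS = -51), but it's lexicographically larger.

Answer: (x, y) = (5, 6)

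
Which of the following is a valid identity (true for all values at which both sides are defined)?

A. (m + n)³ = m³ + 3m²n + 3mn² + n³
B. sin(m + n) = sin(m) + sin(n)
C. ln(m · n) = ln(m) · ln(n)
A: holds — e.g. at (2, 4), both sides equal 216.
B: fails at (3, 4) — LHS = sin(7) ≈ 0.657, RHS = sin(4) + sin(3) ≈ -0.6157.
C: fails at (4, 6) — LHS = ln(24) ≈ 3.178, RHS = ln(4)·ln(6) ≈ 2.484.

Answer: A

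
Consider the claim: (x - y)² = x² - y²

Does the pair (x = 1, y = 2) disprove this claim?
Substituting x = 1, y = 2:
LHS = (1 - 2)² = 1
RHS = 1² - 2² = -3

Since LHS ≠ RHS, this pair disproves the claim.

Answer: Yes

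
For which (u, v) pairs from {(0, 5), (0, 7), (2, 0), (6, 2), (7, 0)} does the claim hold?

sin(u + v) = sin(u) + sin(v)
(0, 5), (0, 7), (2, 0), (7, 0)

Testing each pair:
(0, 5): LHS = sin(5) ≈ -0.9589, RHS = sin(5) ≈ -0.9589 → holds
(0, 7): LHS = sin(7) ≈ 0.657, RHS = sin(7) ≈ 0.657 → holds
(2, 0): LHS = sin(2) ≈ 0.9093, RHS = sin(2) ≈ 0.9093 → holds
(6, 2): LHS = sin(8) ≈ 0.9894, RHS = sin(6) + sin(2) ≈ 0.6299 → fails
(7, 0): LHS = sin(7) ≈ 0.657, RHS = sin(7) ≈ 0.657 → holds

4 of 5 pairs satisfy the claim.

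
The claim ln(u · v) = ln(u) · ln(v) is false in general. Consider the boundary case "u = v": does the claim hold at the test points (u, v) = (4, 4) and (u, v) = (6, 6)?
No, fails at both test points

At (4, 4): LHS = ln(16) ≈ 2.773 ≠ RHS = ln(4)² ≈ 1.922
At (6, 6): LHS = ln(36) ≈ 3.584 ≠ RHS = ln(6)² ≈ 3.21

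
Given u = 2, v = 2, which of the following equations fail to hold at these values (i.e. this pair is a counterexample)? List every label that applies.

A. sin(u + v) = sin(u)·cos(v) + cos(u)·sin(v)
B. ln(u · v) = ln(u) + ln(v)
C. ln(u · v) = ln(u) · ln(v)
Evaluating each claim at the given values:
A. LHS = sin(4) ≈ -0.7568, RHS = 2·sin(2)·cos(2) ≈ -0.7568 → holds here (LHS = RHS)
B. LHS = ln(4) ≈ 1.386, RHS = 2·ln(2) ≈ 1.386 → holds here (LHS = RHS)
C. LHS = ln(4) ≈ 1.386, RHS = ln(2)² ≈ 0.4805 → fails here (LHS ≠ RHS)

Answer: C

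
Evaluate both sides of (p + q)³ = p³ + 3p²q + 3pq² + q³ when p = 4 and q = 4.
LHS = (4 + 4)³ = 512
RHS = 4³ + 3·4²·4 + 3·4·4² + 4³ = 512

LHS = RHS: the two sides agree.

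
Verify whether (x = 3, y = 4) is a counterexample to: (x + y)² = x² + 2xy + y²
No

Substituting x = 3, y = 4:
LHS = (3 + 4)² = 49
RHS = 3² + 2·3·4 + 4² = 49

The sides agree, so this pair does not disprove the claim.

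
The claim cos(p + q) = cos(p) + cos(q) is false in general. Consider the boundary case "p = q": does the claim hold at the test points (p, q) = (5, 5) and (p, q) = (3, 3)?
No, fails at both test points

At (5, 5): LHS = cos(10) ≈ -0.8391 ≠ RHS = 2·cos(5) ≈ 0.5673
At (3, 3): LHS = cos(6) ≈ 0.9602 ≠ RHS = 2·cos(3) ≈ -1.98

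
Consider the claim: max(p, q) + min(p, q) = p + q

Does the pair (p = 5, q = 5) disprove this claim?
Substituting p = 5, q = 5:
LHS = max(5, 5) + min(5, 5) = 10
RHS = 5 + 5 = 10

The sides agree, so this pair does not disprove the claim.

Answer: No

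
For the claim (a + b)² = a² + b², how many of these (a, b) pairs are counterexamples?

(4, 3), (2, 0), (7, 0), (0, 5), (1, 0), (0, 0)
Testing each pair:
(4, 3): LHS = 49, RHS = 25 → counterexample
(2, 0): LHS = 4, RHS = 4 → satisfies claim
(7, 0): LHS = 49, RHS = 49 → satisfies claim
(0, 5): LHS = 25, RHS = 25 → satisfies claim
(1, 0): LHS = 1, RHS = 1 → satisfies claim
(0, 0): LHS = 0, RHS = 0 → satisfies claim

That makes 1 counterexample.

Answer: 1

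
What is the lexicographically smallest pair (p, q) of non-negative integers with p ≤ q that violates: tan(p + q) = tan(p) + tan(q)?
(p, q) = (1, 1)

Substituting (1, 1) into the claim:
LHS = tan(1 + 1) = tan(2) ≈ -2.185
RHS = tan(1) + tan(1) = 2·tan(1) ≈ 3.115

Since LHS ≠ RHS, this pair disproves the claim, and no lexicographically smaller pair (p ≤ q, non-negative integers) does.

For instance (1, 2) is also a counterexample (LHS = tan(3) ≈ -0.1425, RHS = tan(2) + tan(1) ≈ -0.6276), but it's lexicographically larger.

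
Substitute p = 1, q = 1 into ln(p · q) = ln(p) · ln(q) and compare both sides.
LHS = ln(1 · 1) = 0
RHS = ln(1) · ln(1) = 0

LHS = RHS: the two sides agree.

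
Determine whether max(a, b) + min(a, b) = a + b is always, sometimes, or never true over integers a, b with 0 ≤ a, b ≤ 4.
The identity holds for every pair in the range. For instance at (a, b) = (1, 0): both sides equal 1.

Answer: Always true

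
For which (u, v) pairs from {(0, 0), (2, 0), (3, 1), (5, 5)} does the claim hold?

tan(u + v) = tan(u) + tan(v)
Testing each pair:
(0, 0): LHS = 0, RHS = 0 → holds
(2, 0): LHS = tan(2) ≈ -2.185, RHS = tan(2) ≈ -2.185 → holds
(3, 1): LHS = tan(4) ≈ 1.158, RHS = tan(3) + tan(1) ≈ 1.415 → fails
(5, 5): LHS = tan(10) ≈ 0.6484, RHS = 2·tan(5) ≈ -6.761 → fails

2 of 4 pairs satisfy the claim.

Answer: (0, 0), (2, 0)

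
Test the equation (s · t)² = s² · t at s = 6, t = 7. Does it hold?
Fails

Substituting s = 6, t = 7:

LHS = (6 · 7)² = 1764
RHS = 6² · 7 = 252

LHS ≠ RHS, so the equation does not hold at this point.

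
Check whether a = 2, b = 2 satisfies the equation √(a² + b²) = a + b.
Substituting a = 2, b = 2:

LHS = √(2² + 2²) = 2·√(2) ≈ 2.828
RHS = 2 + 2 = 4

LHS ≠ RHS, so the equation does not hold at this point.

Answer: Fails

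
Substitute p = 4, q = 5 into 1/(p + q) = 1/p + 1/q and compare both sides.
LHS = 1/(4 + 5) = 1/9
RHS = 1/4 + 1/5 = 9/20

LHS ≠ RHS, so the equation does not hold here.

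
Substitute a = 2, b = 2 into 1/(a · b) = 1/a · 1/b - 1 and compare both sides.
LHS = 1/(2 · 2) = 1/4
RHS = 1/2 · 1/2 - 1 = -3/4

LHS ≠ RHS, so the equation does not hold here.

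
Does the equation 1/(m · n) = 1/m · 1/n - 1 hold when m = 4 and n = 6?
Substituting m = 4, n = 6:

LHS = 1/(4 · 6) = 1/24
RHS = 1/4 · 1/6 - 1 = -23/24

LHS ≠ RHS, so the equation does not hold at this point.

Answer: Fails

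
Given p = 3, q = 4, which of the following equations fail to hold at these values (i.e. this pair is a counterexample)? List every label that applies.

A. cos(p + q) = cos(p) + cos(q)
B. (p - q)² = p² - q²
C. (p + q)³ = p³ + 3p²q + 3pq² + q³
A, B

Evaluating each claim at the given values:
A. LHS = cos(7) ≈ 0.7539, RHS = cos(3) + cos(4) ≈ -1.644 → fails here (LHS ≠ RHS)
B. LHS = 1, RHS = -7 → fails here (LHS ≠ RHS)
C. LHS = 343, RHS = 343 → holds here (LHS = RHS)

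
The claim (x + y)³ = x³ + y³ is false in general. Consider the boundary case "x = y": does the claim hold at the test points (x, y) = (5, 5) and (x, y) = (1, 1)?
At (5, 5): LHS = 1000 ≠ RHS = 250
At (1, 1): LHS = 8 ≠ RHS = 2

Answer: No, fails at both test points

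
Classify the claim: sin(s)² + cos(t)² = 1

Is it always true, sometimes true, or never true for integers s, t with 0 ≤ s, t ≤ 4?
Sometimes true

It holds at (s, t) = (2, 2) (both sides equal 1), but fails at (s, t) = (1, 2) (LHS = cos(2)² + sin(1)² ≈ 0.8813, RHS = 1).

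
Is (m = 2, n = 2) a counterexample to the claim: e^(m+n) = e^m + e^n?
Substituting m = 2, n = 2:
LHS = e^(2+2) = e^4 ≈ 54.6
RHS = e^2 + e^2 = 2·e^2 ≈ 14.78

Since LHS ≠ RHS, this pair disproves the claim.

Answer: Yes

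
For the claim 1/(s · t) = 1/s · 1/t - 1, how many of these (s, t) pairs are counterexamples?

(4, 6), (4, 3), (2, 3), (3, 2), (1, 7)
5

Testing each pair:
(4, 6): LHS = 1/24, RHS = -23/24 → counterexample
(4, 3): LHS = 1/12, RHS = -11/12 → counterexample
(2, 3): LHS = 1/6, RHS = -5/6 → counterexample
(3, 2): LHS = 1/6, RHS = -5/6 → counterexample
(1, 7): LHS = 1/7, RHS = -6/7 → counterexample

That makes 5 counterexamples.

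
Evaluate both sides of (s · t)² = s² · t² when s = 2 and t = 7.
LHS = (2 · 7)² = 196
RHS = 2² · 7² = 196

LHS = RHS: the two sides agree.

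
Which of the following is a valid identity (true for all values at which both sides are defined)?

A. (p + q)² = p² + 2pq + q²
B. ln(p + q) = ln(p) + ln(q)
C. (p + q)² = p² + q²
A: holds — e.g. at (4, 5), both sides equal 81.
B: fails at (3, 3) — LHS = ln(6) ≈ 1.792, RHS = 2·ln(3) ≈ 2.197.
C: fails at (2, 3) — LHS = 25, RHS = 13.

Answer: A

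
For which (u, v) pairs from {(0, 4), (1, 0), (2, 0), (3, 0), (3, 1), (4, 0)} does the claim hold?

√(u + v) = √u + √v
Testing each pair:
(0, 4): LHS = 2, RHS = 2 → holds
(1, 0): LHS = 1, RHS = 1 → holds
(2, 0): LHS = √(2) ≈ 1.414, RHS = √(2) ≈ 1.414 → holds
(3, 0): LHS = √(3) ≈ 1.732, RHS = √(3) ≈ 1.732 → holds
(3, 1): LHS = 2, RHS = 1 + √(3) ≈ 2.732 → fails
(4, 0): LHS = 2, RHS = 2 → holds

5 of 6 pairs satisfy the claim.

Answer: (0, 4), (1, 0), (2, 0), (3, 0), (4, 0)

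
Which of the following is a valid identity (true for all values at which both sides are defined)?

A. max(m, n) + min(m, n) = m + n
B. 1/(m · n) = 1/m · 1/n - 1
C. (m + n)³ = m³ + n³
A

A: holds — e.g. at (5, 8), both sides equal 13.
B: fails at (5, 8) — LHS = 1/40, RHS = -39/40.
C: fails at (3, 4) — LHS = 343, RHS = 91.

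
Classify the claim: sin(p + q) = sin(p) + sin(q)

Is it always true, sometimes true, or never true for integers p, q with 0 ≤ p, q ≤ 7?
Sometimes true

It holds at (p, q) = (0, 3) (both sides equal sin(3) ≈ 0.1411), but fails at (p, q) = (4, 7) (LHS = sin(11) ≈ -1, RHS = sin(4) + sin(7) ≈ -0.09982).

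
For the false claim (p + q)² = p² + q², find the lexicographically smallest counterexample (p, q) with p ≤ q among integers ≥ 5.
(p, q) = (5, 5)

Substituting (5, 5) into the claim:
LHS = (5 + 5)² = 100
RHS = 5² + 5² = 50

Since LHS ≠ RHS, this pair disproves the claim, and no lexicographically smaller pair (p ≤ q, integers ≥ 5) does.

For instance (9, 10) is also a counterexample (LHS = 361, RHS = 181), but it's lexicographically larger.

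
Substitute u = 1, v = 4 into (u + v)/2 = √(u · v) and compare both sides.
LHS = (1 + 4)/2 = 5/2
RHS = √(1 · 4) = 2

LHS ≠ RHS, so the equation does not hold here.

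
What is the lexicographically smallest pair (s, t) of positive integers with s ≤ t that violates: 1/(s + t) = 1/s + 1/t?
Substituting (1, 1) into the claim:
LHS = 1/(1 + 1) = 1/2
RHS = 1/1 + 1/1 = 2

Since LHS ≠ RHS, this pair disproves the claim, and no lexicographically smaller pair (s ≤ t, positive integers) does.

For instance (6, 6) is also a counterexample (LHS = 1/12, RHS = 1/3), but it's lexicographically larger.

Answer: (s, t) = (1, 1)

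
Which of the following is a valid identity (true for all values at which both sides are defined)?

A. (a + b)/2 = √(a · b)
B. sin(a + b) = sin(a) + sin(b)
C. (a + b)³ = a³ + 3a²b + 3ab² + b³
A: fails at (1, 5) — LHS = 3, RHS = √(5) ≈ 2.236.
B: fails at (4, 4) — LHS = sin(8) ≈ 0.9894, RHS = 2·sin(4) ≈ -1.514.
C: holds — e.g. at (5, 8), both sides equal 2197.

Answer: C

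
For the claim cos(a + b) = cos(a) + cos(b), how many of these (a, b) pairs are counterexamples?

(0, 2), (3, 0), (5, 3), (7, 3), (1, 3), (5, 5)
6

Testing each pair:
(0, 2): LHS = cos(2) ≈ -0.4161, RHS = cos(2) + 1 ≈ 0.5839 → counterexample
(3, 0): LHS = cos(3) ≈ -0.99, RHS = cos(3) + 1 ≈ 0.01001 → counterexample
(5, 3): LHS = cos(8) ≈ -0.1455, RHS = cos(3) + cos(5) ≈ -0.7063 → counterexample
(7, 3): LHS = cos(10) ≈ -0.8391, RHS = cos(3) + cos(7) ≈ -0.2361 → counterexample
(1, 3): LHS = cos(4) ≈ -0.6536, RHS = cos(3) + cos(1) ≈ -0.4497 → counterexample
(5, 5): LHS = cos(10) ≈ -0.8391, RHS = 2·cos(5) ≈ 0.5673 → counterexample

That makes 6 counterexamples.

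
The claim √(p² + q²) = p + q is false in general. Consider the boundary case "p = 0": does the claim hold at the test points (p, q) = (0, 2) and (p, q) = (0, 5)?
Yes, holds at both test points

At (0, 2): LHS = 2, RHS = 2 → equal
At (0, 5): LHS = 5, RHS = 5 → equal

So the claim does hold at both of these boundary points, even though it is not an identity.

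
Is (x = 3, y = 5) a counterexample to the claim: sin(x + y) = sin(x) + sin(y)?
Yes

Substituting x = 3, y = 5:
LHS = sin(3 + 5) = sin(8) ≈ 0.9894
RHS = sin(3) + sin(5) ≈ -0.8178

Since LHS ≠ RHS, this pair disproves the claim.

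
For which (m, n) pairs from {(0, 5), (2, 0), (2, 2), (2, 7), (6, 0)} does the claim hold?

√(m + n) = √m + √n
Testing each pair:
(0, 5): LHS = √(5) ≈ 2.236, RHS = √(5) ≈ 2.236 → holds
(2, 0): LHS = √(2) ≈ 1.414, RHS = √(2) ≈ 1.414 → holds
(2, 2): LHS = 2, RHS = 2·√(2) ≈ 2.828 → fails
(2, 7): LHS = 3, RHS = √(2) + √(7) ≈ 4.06 → fails
(6, 0): LHS = √(6) ≈ 2.449, RHS = √(6) ≈ 2.449 → holds

3 of 5 pairs satisfy the claim.

Answer: (0, 5), (2, 0), (6, 0)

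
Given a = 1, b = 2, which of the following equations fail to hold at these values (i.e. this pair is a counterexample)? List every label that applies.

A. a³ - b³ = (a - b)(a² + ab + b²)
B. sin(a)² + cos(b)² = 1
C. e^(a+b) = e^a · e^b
B

Evaluating each claim at the given values:
A. LHS = -7, RHS = -7 → holds here (LHS = RHS)
B. LHS = cos(2)² + sin(1)² ≈ 0.8813, RHS = 1 → fails here (LHS ≠ RHS)
C. LHS = e^3 ≈ 20.09, RHS = e^3 ≈ 20.09 → holds here (LHS = RHS)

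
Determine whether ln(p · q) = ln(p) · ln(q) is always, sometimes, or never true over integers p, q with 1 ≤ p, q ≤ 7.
Sometimes true

It holds at (p, q) = (1, 1) (both sides equal 0), but fails at (p, q) = (4, 5) (LHS = ln(20) ≈ 2.996, RHS = ln(4)·ln(5) ≈ 2.231).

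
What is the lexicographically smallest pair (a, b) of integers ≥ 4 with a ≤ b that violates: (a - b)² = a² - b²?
At (4, 4): both sides equal 0, so it holds there.

Substituting (4, 5) into the claim:
LHS = (4 - 5)² = 1
RHS = 4² - 5² = -9

Since LHS ≠ RHS, this pair disproves the claim, and no lexicographically smaller pair (a ≤ b, integers ≥ 4) does.

For instance (6, 10) is also a counterexample (LHS = 16, RHS = -64), but it's lexicographically larger.

Answer: (a, b) = (4, 5)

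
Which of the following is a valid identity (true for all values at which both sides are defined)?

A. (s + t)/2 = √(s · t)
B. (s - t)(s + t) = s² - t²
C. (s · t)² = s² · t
A: fails at (4, 6) — LHS = 5, RHS = 2·√(6) ≈ 4.899.
B: holds — e.g. at (4, 5), both sides equal -9.
C: fails at (1, 4) — LHS = 16, RHS = 4.

Answer: B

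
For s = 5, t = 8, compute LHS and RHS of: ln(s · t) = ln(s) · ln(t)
LHS = ln(5 · 8) = ln(40) ≈ 3.689
RHS = ln(5) · ln(8) ≈ 3.347

LHS ≠ RHS (they differ by about 0.3421), so the equation does not hold here.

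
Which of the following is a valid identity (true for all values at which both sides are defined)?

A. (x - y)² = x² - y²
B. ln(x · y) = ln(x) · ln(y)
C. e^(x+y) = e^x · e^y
C

A: fails at (2, 5) — LHS = 9, RHS = -21.
B: fails at (1, 2) — LHS = ln(2) ≈ 0.6931, RHS = 0.
C: holds — e.g. at (2, 4), both sides equal e^6 ≈ 403.4.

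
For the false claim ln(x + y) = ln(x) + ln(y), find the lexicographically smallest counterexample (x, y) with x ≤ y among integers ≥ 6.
(x, y) = (6, 6)

Substituting (6, 6) into the claim:
LHS = ln(6 + 6) = ln(12) ≈ 2.485
RHS = ln(6) + ln(6) = 2·ln(6) ≈ 3.584

Since LHS ≠ RHS, this pair disproves the claim, and no lexicographically smaller pair (x ≤ y, integers ≥ 6) does.

For instance (9, 12) is also a counterexample (LHS = ln(21) ≈ 3.045, RHS = ln(9) + ln(12) ≈ 4.682), but it's lexicographically larger.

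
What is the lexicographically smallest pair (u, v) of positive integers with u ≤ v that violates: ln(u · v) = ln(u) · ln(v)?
At (1, 1): both sides equal 0, so it holds there.

Substituting (1, 2) into the claim:
LHS = ln(1 · 2) = ln(2) ≈ 0.6931
RHS = ln(1) · ln(2) = 0

Since LHS ≠ RHS, this pair disproves the claim, and no lexicographically smaller pair (u ≤ v, positive integers) does.

For instance (2, 2) is also a counterexample (LHS = ln(4) ≈ 1.386, RHS = ln(2)² ≈ 0.4805), but it's lexicographically larger.

Answer: (u, v) = (1, 2)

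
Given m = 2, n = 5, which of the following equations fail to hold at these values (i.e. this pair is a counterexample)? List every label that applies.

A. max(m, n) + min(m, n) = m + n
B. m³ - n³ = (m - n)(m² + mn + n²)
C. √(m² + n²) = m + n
Evaluating each claim at the given values:
A. LHS = 7, RHS = 7 → holds here (LHS = RHS)
B. LHS = -117, RHS = -117 → holds here (LHS = RHS)
C. LHS = √(29) ≈ 5.385, RHS = 7 → fails here (LHS ≠ RHS)

Answer: C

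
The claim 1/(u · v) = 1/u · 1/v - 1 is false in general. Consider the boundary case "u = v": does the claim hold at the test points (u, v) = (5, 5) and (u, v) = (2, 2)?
No, fails at both test points

At (5, 5): LHS = 1/25 ≠ RHS = -24/25
At (2, 2): LHS = 1/4 ≠ RHS = -3/4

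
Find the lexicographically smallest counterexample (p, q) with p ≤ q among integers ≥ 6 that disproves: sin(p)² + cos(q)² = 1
(p, q) = (6, 7)

Substituting (6, 7) into the claim:
LHS = sin(6)² + cos(7)² ≈ 0.6464
RHS = 1

Since LHS ≠ RHS, this pair disproves the claim, and no lexicographically smaller pair (p ≤ q, integers ≥ 6) does.

For instance (8, 13) is also a counterexample (LHS = cos(13)² + sin(8)² ≈ 1.802, RHS = 1), but it's lexicographically larger.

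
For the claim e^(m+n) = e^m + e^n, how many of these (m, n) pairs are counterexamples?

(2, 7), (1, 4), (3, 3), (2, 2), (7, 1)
Testing each pair:
(2, 7): LHS = e^9 ≈ 8103, RHS = e^2 + e^7 ≈ 1104 → counterexample
(1, 4): LHS = e^5 ≈ 148.4, RHS = e + e^4 ≈ 57.32 → counterexample
(3, 3): LHS = e^6 ≈ 403.4, RHS = 2·e^3 ≈ 40.17 → counterexample
(2, 2): LHS = e^4 ≈ 54.6, RHS = 2·e^2 ≈ 14.78 → counterexample
(7, 1): LHS = e^8 ≈ 2981, RHS = e + e^7 ≈ 1099 → counterexample

That makes 5 counterexamples.

Answer: 5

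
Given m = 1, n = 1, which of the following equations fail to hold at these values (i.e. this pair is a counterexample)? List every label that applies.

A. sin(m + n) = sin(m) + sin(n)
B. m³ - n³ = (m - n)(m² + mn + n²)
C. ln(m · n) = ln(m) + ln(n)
Evaluating each claim at the given values:
A. LHS = sin(2) ≈ 0.9093, RHS = 2·sin(1) ≈ 1.683 → fails here (LHS ≠ RHS)
B. LHS = 0, RHS = 0 → holds here (LHS = RHS)
C. LHS = 0, RHS = 0 → holds here (LHS = RHS)

Answer: A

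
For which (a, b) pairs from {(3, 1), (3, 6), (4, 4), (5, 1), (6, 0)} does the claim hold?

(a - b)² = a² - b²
Testing each pair:
(3, 1): LHS = 4, RHS = 8 → fails
(3, 6): LHS = 9, RHS = -27 → fails
(4, 4): LHS = 0, RHS = 0 → holds
(5, 1): LHS = 16, RHS = 24 → fails
(6, 0): LHS = 36, RHS = 36 → holds

2 of 5 pairs satisfy the claim.

Answer: (4, 4), (6, 0)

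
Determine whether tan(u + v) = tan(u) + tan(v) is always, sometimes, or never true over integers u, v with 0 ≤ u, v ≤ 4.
It holds at (u, v) = (0, 0) (both sides equal 0), but fails at (u, v) = (1, 2) (LHS = tan(3) ≈ -0.1425, RHS = tan(2) + tan(1) ≈ -0.6276).

Answer: Sometimes true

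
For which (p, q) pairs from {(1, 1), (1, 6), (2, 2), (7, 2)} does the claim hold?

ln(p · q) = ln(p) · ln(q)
Testing each pair:
(1, 1): LHS = 0, RHS = 0 → holds
(1, 6): LHS = ln(6) ≈ 1.792, RHS = 0 → fails
(2, 2): LHS = ln(4) ≈ 1.386, RHS = ln(2)² ≈ 0.4805 → fails
(7, 2): LHS = ln(14) ≈ 2.639, RHS = ln(2)·ln(7) ≈ 1.349 → fails

1 of 4 pairs satisfies the claim.

Answer: (1, 1)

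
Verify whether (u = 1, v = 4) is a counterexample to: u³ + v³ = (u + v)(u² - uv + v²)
Substituting u = 1, v = 4:
LHS = 1³ + 4³ = 65
RHS = (1 + 4)(1² - 1·4 + 4²) = 65

The sides agree, so this pair does not disprove the claim.

Answer: No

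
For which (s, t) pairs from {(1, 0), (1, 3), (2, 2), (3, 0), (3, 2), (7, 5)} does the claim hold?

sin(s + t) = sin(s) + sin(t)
Testing each pair:
(1, 0): LHS = sin(1) ≈ 0.8415, RHS = sin(1) ≈ 0.8415 → holds
(1, 3): LHS = sin(4) ≈ -0.7568, RHS = sin(3) + sin(1) ≈ 0.9826 → fails
(2, 2): LHS = sin(4) ≈ -0.7568, RHS = 2·sin(2) ≈ 1.819 → fails
(3, 0): LHS = sin(3) ≈ 0.1411, RHS = sin(3) ≈ 0.1411 → holds
(3, 2): LHS = sin(5) ≈ -0.9589, RHS = sin(3) + sin(2) ≈ 1.05 → fails
(7, 5): LHS = sin(12) ≈ -0.5366, RHS = sin(5) + sin(7) ≈ -0.3019 → fails

2 of 6 pairs satisfy the claim.

Answer: (1, 0), (3, 0)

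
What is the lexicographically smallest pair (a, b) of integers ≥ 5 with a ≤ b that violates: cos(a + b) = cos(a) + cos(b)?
Substituting (5, 5) into the claim:
LHS = cos(5 + 5) = cos(10) ≈ -0.8391
RHS = cos(5) + cos(5) = 2·cos(5) ≈ 0.5673

Since LHS ≠ RHS, this pair disproves the claim, and no lexicographically smaller pair (a ≤ b, integers ≥ 5) does.

For instance (12, 12) is also a counterexample (LHS = cos(24) ≈ 0.4242, RHS = 2·cos(12) ≈ 1.688), but it's lexicographically larger.

Answer: (a, b) = (5, 5)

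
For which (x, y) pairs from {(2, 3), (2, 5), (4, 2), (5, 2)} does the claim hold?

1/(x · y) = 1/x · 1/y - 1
Testing each pair:
(2, 3): LHS = 1/6, RHS = -5/6 → fails
(2, 5): LHS = 1/10, RHS = -9/10 → fails
(4, 2): LHS = 1/8, RHS = -7/8 → fails
(5, 2): LHS = 1/10, RHS = -9/10 → fails

No pair satisfies the claim.

Answer: None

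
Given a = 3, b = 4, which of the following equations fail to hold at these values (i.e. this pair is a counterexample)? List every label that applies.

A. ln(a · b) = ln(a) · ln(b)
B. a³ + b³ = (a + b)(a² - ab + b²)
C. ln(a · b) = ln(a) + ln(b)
Evaluating each claim at the given values:
A. LHS = ln(12) ≈ 2.485, RHS = ln(3)·ln(4) ≈ 1.523 → fails here (LHS ≠ RHS)
B. LHS = 91, RHS = 91 → holds here (LHS = RHS)
C. LHS = ln(12) ≈ 2.485, RHS = ln(3) + ln(4) ≈ 2.485 → holds here (LHS = RHS)

Answer: A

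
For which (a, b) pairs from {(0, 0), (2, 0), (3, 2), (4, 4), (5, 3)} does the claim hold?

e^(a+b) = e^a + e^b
None

Testing each pair:
(0, 0): LHS = 1, RHS = 2 → fails
(2, 0): LHS = e^2 ≈ 7.389, RHS = 1 + e^2 ≈ 8.389 → fails
(3, 2): LHS = e^5 ≈ 148.4, RHS = e^2 + e^3 ≈ 27.47 → fails
(4, 4): LHS = e^8 ≈ 2981, RHS = 2·e^4 ≈ 109.2 → fails
(5, 3): LHS = e^8 ≈ 2981, RHS = e^3 + e^5 ≈ 168.5 → fails

No pair satisfies the claim.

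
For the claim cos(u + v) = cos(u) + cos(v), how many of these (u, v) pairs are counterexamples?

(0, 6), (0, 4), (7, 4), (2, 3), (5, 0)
Testing each pair:
(0, 6): LHS = cos(6) ≈ 0.9602, RHS = cos(6) + 1 ≈ 1.96 → counterexample
(0, 4): LHS = cos(4) ≈ -0.6536, RHS = cos(4) + 1 ≈ 0.3464 → counterexample
(7, 4): LHS = cos(11) ≈ 0.004426, RHS = cos(4) + cos(7) ≈ 0.1003 → counterexample
(2, 3): LHS = cos(5) ≈ 0.2837, RHS = cos(3) + cos(2) ≈ -1.406 → counterexample
(5, 0): LHS = cos(5) ≈ 0.2837, RHS = cos(5) + 1 ≈ 1.284 → counterexample

That makes 5 counterexamples.

Answer: 5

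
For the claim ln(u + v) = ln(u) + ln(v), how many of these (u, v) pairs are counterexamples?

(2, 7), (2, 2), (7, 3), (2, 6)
3

Testing each pair:
(2, 7): LHS = ln(9) ≈ 2.197, RHS = ln(2) + ln(7) ≈ 2.639 → counterexample
(2, 2): LHS = ln(4) ≈ 1.386, RHS = 2·ln(2) ≈ 1.386 → satisfies claim
(7, 3): LHS = ln(10) ≈ 2.303, RHS = ln(3) + ln(7) ≈ 3.045 → counterexample
(2, 6): LHS = ln(8) ≈ 2.079, RHS = ln(2) + ln(6) ≈ 2.485 → counterexample

That makes 3 counterexamples.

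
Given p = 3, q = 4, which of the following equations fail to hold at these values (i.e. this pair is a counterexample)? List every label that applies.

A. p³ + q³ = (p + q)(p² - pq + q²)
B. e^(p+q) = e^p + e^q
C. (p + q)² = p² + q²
B, C

Evaluating each claim at the given values:
A. LHS = 91, RHS = 91 → holds here (LHS = RHS)
B. LHS = e^7 ≈ 1097, RHS = e^3 + e^4 ≈ 74.68 → fails here (LHS ≠ RHS)
C. LHS = 49, RHS = 25 → fails here (LHS ≠ RHS)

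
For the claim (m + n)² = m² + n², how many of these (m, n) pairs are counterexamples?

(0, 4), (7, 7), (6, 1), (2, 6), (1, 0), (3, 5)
Testing each pair:
(0, 4): LHS = 16, RHS = 16 → satisfies claim
(7, 7): LHS = 196, RHS = 98 → counterexample
(6, 1): LHS = 49, RHS = 37 → counterexample
(2, 6): LHS = 64, RHS = 40 → counterexample
(1, 0): LHS = 1, RHS = 1 → satisfies claim
(3, 5): LHS = 64, RHS = 34 → counterexample

That makes 4 counterexamples.

Answer: 4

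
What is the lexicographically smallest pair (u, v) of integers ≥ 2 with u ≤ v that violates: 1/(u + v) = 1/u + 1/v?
Substituting (2, 2) into the claim:
LHS = 1/(2 + 2) = 1/4
RHS = 1/2 + 1/2 = 1

Since LHS ≠ RHS, this pair disproves the claim, and no lexicographically smaller pair (u ≤ v, integers ≥ 2) does.

For instance (3, 6) is also a counterexample (LHS = 1/9, RHS = 1/2), but it's lexicographically larger.

Answer: (u, v) = (2, 2)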